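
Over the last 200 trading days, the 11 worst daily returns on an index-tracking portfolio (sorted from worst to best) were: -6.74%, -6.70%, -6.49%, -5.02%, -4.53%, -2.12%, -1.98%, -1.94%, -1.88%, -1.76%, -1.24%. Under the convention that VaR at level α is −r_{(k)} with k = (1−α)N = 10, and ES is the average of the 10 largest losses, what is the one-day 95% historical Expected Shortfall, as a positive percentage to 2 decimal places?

The 10 worst returns sum to -39.16%.
ES = −(-39.16%) / 10 = 3.916% ≈ 3.92%.

3.92%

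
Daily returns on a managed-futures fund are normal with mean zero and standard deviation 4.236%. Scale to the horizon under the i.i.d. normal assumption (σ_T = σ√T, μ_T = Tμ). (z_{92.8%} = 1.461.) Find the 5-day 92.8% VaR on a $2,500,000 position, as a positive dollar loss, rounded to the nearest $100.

σ_{5d} = 4.236% × √5 = 9.472%.
VaR = 1.461 × 9.472% = 13.839%.
On $2,500,000: 0.13839 × $2,500,000 = $345,975.

$346,000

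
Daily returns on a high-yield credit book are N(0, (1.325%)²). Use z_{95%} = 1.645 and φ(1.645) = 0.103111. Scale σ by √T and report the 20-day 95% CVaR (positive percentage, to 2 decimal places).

σ_{20d} = 1.325% × √20 = 5.926%.
ES multiplier = φ(z)/(1−α) = 0.103111/0.05 = 2.062.
ES = 5.926% × 2.062 = 12.219%.

12.22%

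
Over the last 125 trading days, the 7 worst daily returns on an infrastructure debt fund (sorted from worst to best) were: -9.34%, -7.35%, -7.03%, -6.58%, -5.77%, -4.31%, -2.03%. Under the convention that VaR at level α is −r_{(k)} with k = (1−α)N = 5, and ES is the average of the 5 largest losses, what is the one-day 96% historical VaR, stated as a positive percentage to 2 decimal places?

5.77%

k = 5; the 5th lowest return is -5.77%, so VaR = 5.77%.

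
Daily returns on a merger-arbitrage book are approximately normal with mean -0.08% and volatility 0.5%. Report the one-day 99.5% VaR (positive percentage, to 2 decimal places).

At 99.5% one-sided, z = 2.576.
VaR = −μ + z·σ = −(-0.08%) + 2.576 × 0.5% = 1.368%.

1.37%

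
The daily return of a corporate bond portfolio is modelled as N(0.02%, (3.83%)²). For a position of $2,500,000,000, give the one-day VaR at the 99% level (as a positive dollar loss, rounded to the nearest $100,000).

At 99% one-sided, z = 2.326.
VaR = −μ + z·σ = −(0.02%) + 2.326 × 3.83% = 8.889%.
On $2,500,000,000: 0.08889 × $2,500,000,000 = $222,225,000.

$222,200,000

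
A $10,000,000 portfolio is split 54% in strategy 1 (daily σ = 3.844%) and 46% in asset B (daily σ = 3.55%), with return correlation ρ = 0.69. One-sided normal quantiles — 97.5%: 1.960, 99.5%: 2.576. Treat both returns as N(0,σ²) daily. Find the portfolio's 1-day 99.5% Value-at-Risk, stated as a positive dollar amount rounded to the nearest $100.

$879,400

σ_p² = 0.54²·3.844² + 0.46²·3.55² + 2·0.69·0.54·0.46·3.844·3.55 = 11.6533 (%²).
σ_p = √11.6533 = 3.414%.
VaR = 2.576 × 3.414% = 8.794%; on $10,000,000 that is $879,400.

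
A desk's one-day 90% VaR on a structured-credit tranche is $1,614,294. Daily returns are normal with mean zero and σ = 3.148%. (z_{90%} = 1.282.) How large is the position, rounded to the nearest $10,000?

VaR as a fraction of value: z·σ = 1.282 × 3.148% = 4.03574%.
Position = $1,614,294 / 0.0403574 = $39,999,990.

$40,000,000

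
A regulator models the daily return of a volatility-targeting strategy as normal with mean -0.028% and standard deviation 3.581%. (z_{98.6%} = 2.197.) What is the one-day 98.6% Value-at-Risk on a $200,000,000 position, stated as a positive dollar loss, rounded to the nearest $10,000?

$15,790,000

VaR = −μ + z·σ = −(-0.028%) + 2.197 × 3.581% = 7.895%.
On $200,000,000: 0.07895 × $200,000,000 = $15,790,000.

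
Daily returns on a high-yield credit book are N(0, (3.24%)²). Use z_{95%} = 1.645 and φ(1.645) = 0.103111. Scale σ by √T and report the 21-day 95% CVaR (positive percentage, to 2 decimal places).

σ_{21d} = 3.24% × √21 = 14.848%.
ES multiplier = φ(z)/(1−α) = 0.103111/0.05 = 2.062.
ES = 14.848% × 2.062 = 30.617%.

30.62%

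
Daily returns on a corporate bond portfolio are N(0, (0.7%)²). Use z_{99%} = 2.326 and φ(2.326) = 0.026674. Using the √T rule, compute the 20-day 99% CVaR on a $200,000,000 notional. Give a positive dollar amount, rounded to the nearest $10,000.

$16,700,000

σ_{20d} = 0.7% × √20 = 3.130%.
ES multiplier = φ(z)/(1−α) = 0.026674/0.01 = 2.667.
ES = 3.130% × 2.667 = 8.348%; on $200,000,000: $16,696,000.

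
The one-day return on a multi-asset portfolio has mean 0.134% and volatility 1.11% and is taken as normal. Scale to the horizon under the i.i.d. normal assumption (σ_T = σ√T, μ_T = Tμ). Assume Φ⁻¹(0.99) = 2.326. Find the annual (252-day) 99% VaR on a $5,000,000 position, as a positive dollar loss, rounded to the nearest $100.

$360,900

σ_{252d} = 1.11% × √252 = 17.621%; μ_{252d} = 252 × 0.134% = 33.768%.
VaR = −(33.768%) + 2.326 × 17.621% = 7.218%.
On $5,000,000: 0.07218 × $5,000,000 = $360,900.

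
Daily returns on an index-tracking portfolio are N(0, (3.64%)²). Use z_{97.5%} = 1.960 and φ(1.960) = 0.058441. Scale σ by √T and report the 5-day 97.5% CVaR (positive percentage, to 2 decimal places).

σ_{5d} = 3.64% × √5 = 8.139%.
ES multiplier = φ(z)/(1−α) = 0.058441/0.025 = 2.338.
ES = 8.139% × 2.338 = 19.029%.

19.03%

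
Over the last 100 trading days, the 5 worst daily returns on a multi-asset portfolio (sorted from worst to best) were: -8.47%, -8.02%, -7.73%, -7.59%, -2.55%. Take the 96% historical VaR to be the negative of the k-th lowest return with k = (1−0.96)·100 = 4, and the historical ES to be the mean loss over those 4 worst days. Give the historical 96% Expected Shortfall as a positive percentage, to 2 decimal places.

7.95%

The 4 worst returns sum to -31.81%.
ES = −(-31.81%) / 4 = 7.9525% ≈ 7.95%.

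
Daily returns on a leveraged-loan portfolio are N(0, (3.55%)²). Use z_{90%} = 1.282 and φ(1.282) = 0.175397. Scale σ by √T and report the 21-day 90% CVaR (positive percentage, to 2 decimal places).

28.53%

σ_{21d} = 3.55% × √21 = 16.268%.
ES multiplier = φ(z)/(1−α) = 0.175397/0.1 = 1.754.
ES = 16.268% × 1.754 = 28.534%.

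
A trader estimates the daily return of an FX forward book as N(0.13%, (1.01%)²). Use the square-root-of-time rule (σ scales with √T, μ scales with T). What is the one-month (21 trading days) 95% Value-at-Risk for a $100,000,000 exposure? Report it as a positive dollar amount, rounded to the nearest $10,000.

$4,880,000

At 95%, z = 1.645.
σ_{21d} = 1.01% × √21 = 4.628%; μ_{21d} = 21 × 0.13% = 2.730%.
VaR = −(2.730%) + 1.645 × 4.628% = 4.883%.
On $100,000,000: 0.04883 × $100,000,000 = $4,883,000.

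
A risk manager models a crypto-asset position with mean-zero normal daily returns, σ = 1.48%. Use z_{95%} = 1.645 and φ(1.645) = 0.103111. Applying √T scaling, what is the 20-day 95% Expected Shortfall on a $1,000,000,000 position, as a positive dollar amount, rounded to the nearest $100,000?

$136,500,000

σ_{20d} = 1.48% × √20 = 6.619%.
ES multiplier = φ(z)/(1−α) = 0.103111/0.05 = 2.062.
ES = 6.619% × 2.062 = 13.648%; on $1,000,000,000: $136,480,000.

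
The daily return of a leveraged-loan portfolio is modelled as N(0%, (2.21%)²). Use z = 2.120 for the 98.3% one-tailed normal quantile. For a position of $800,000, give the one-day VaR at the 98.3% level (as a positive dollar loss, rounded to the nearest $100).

VaR = z·σ = 2.120 × 2.21% = 4.685%.
On $800,000: 0.04685 × $800,000 = $37,480.

$37,500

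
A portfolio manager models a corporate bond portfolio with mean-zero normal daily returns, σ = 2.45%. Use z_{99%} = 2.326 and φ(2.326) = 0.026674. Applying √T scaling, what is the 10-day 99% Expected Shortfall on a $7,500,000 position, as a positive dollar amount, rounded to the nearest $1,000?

$1,550,000

σ_{10d} = 2.45% × √10 = 7.748%.
ES multiplier = φ(z)/(1−α) = 0.026674/0.01 = 2.667.
ES = 7.748% × 2.667 = 20.664%; on $7,500,000: $1,549,800.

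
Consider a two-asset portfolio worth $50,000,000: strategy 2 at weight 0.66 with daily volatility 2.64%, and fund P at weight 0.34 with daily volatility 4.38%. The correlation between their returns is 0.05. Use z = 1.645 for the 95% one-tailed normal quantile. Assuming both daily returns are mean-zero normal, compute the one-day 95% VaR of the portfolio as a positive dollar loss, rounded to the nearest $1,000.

$1,931,000

σ_p² = 0.66²·2.64² + 0.34²·4.38² + 2·0.05·0.66·0.34·2.64·4.38 = 5.5132 (%²).
σ_p = √5.5132 = 2.348%.
VaR = 1.645 × 2.348% = 3.862%; on $50,000,000 that is $1,931,000.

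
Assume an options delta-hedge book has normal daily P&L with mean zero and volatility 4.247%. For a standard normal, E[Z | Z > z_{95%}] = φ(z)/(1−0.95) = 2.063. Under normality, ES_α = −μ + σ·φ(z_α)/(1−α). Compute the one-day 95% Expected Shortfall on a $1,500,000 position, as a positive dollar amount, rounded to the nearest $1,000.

ES = 4.247% × 2.063 = 8.762%.
On $1,500,000: 0.08762 × $1,500,000 = $131,430.

$131,000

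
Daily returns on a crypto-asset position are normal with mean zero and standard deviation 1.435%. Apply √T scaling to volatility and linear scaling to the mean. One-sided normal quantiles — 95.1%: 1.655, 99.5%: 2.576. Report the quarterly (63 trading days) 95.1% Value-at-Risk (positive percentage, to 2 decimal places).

18.85%

σ_{63d} = 1.435% × √63 = 11.390%.
VaR = 1.655 × 11.390% = 18.850%.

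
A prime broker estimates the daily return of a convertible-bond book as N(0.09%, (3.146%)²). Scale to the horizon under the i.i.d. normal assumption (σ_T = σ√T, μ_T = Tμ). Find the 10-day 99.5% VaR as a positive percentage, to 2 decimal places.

At 99.5%, z = 2.576.
σ_{10d} = 3.146% × √10 = 9.949%; μ_{10d} = 10 × 0.09% = 0.900%.
VaR = −(0.900%) + 2.576 × 9.949% = 24.729%.

24.73%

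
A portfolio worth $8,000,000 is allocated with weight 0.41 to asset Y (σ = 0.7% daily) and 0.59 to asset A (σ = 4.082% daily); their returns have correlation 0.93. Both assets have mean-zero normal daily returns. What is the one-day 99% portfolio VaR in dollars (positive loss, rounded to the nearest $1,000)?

σ_p² = 0.41²·0.7² + 0.59²·4.082² + 2·0.93·0.41·0.59·0.7·4.082 = 7.1683 (%²).
σ_p = √7.1683 = 2.677%.
At 99%, z = 2.326.
VaR = 2.326 × 2.677% = 6.227%; on $8,000,000 that is $498,160.

$498,000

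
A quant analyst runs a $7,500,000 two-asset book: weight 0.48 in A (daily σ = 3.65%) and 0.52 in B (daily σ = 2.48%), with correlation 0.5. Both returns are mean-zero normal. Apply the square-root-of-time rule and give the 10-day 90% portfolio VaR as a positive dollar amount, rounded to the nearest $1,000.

σ_p = √(0.48²·3.65² + 0.52²·2.48² + 2·0.5·0.48·0.52·3.65·2.48) = 2.644%.
σ_{10d} = 2.644% × √10 = 8.361%.
z(90%) = 1.282.
VaR = 1.282 × 8.361% = 10.719%; on $7,500,000 that is $803,925.

$804,000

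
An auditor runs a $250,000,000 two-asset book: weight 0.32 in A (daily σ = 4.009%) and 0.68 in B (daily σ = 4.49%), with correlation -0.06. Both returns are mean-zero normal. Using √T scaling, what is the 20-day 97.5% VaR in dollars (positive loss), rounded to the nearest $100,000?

$71,000,000

σ_p = √(0.32²·4.009² + 0.68²·4.49² + 2·-0.06·0.32·0.68·4.009·4.49) = 3.240%.
σ_{20d} = 3.240% × √20 = 14.490%.
z(97.5%) = 1.960.
VaR = 1.960 × 14.490% = 28.400%; on $250,000,000 that is $71,000,000.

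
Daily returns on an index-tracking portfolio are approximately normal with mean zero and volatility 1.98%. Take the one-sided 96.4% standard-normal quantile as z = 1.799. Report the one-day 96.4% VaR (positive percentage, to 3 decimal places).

VaR = z·σ = 1.799 × 1.98% = 3.562%.

3.562%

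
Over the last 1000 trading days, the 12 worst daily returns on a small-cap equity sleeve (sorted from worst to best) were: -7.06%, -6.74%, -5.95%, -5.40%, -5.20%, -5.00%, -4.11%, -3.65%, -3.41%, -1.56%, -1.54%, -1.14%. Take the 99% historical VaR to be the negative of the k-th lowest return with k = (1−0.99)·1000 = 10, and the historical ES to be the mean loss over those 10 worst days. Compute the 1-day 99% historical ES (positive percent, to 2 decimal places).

4.81%

The 10 worst returns sum to -48.08%.
ES = −(-48.08%) / 10 = 4.808% ≈ 4.81%.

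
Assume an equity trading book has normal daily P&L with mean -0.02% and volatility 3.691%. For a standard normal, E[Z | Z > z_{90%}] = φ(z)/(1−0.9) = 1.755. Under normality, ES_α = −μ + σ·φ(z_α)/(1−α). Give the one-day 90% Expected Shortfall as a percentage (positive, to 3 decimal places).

ES = −(-0.02%) + 3.691% × 1.755 = 6.498%.

6.498%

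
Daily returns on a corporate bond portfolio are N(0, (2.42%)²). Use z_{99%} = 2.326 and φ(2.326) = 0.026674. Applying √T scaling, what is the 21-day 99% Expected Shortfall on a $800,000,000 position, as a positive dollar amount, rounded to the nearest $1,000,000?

$237,000,000

σ_{21d} = 2.42% × √21 = 11.090%.
ES multiplier = φ(z)/(1−α) = 0.026674/0.01 = 2.667.
ES = 11.090% × 2.667 = 29.577%; on $800,000,000: $236,616,000.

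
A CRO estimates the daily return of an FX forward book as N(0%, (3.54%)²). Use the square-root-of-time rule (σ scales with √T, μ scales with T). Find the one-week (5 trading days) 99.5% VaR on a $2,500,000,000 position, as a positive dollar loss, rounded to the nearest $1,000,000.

$510,000,000

At 99.5%, z = 2.576.
σ_{5d} = 3.54% × √5 = 7.916%.
VaR = 2.576 × 7.916% = 20.392%.
On $2,500,000,000: 0.20392 × $2,500,000,000 = $509,800,000.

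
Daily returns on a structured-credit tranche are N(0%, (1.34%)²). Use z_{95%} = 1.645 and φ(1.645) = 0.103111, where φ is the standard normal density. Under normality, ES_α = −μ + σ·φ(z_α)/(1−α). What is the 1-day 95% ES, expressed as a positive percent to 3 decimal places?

2.763%

Tail multiplier: φ(z)/(1−α) = 0.103111 / 0.05 = 2.062.
ES = 1.34% × 2.062 = 2.763%.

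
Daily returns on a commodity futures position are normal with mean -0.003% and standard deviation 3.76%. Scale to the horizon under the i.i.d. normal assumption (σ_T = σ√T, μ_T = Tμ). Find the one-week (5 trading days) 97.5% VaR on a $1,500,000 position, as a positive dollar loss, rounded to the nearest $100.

$247,400

At 97.5%, z = 1.960.
σ_{5d} = 3.76% × √5 = 8.408%; μ_{5d} = 5 × -0.003% = -0.015%.
VaR = −(-0.015%) + 1.960 × 8.408% = 16.495%.
On $1,500,000: 0.16495 × $1,500,000 = $247,425.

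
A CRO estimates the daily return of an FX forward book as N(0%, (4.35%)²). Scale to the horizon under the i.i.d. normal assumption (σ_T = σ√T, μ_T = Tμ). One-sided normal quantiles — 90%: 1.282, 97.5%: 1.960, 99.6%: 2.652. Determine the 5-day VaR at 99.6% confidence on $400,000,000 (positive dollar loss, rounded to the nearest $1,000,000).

$103,000,000

σ_{5d} = 4.35% × √5 = 9.727%.
VaR = 2.652 × 9.727% = 25.796%.
On $400,000,000: 0.25796 × $400,000,000 = $103,184,000.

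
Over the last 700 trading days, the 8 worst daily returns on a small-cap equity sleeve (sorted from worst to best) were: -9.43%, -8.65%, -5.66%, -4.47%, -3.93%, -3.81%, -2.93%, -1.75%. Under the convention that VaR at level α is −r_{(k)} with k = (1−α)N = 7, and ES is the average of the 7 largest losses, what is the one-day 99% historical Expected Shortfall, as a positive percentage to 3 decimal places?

The 7 worst returns sum to -38.88%.
ES = −(-38.88%) / 7 = 5.5542…% ≈ 5.554%.

5.554%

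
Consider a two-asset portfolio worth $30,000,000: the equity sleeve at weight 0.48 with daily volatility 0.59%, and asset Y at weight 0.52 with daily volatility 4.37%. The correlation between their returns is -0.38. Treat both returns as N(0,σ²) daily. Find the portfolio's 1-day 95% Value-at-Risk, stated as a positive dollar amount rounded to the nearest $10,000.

$1,080,000

σ_p² = 0.48²·0.59² + 0.52²·4.37² + 2·-0.38·0.48·0.52·0.59·4.37 = 4.7549 (%²).
σ_p = √4.7549 = 2.181%.
At 95%, z = 1.645.
VaR = 1.645 × 2.181% = 3.588%; on $30,000,000 that is $1,076,400.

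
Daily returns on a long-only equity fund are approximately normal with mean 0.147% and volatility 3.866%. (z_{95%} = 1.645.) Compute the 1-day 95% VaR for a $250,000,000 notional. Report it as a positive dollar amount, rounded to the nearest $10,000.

VaR = −μ + z·σ = −(0.147%) + 1.645 × 3.866% = 6.213%.
On $250,000,000: 0.06213 × $250,000,000 = $15,532,500.

$15,530,000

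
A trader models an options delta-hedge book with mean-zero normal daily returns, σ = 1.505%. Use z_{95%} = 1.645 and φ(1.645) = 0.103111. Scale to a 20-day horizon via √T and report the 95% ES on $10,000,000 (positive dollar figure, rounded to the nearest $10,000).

σ_{20d} = 1.505% × √20 = 6.731%.
ES multiplier = φ(z)/(1−α) = 0.103111/0.05 = 2.062.
ES = 6.731% × 2.062 = 13.879%; on $10,000,000: $1,387,900.

$1,390,000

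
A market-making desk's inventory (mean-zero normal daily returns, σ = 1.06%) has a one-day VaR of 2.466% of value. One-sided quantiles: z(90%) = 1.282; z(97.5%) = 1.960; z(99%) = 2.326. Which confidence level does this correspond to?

Implied z = VaR/σ = 2.466 / 1.06 = 2.326.
This matches z(99%) = 2.326.

99%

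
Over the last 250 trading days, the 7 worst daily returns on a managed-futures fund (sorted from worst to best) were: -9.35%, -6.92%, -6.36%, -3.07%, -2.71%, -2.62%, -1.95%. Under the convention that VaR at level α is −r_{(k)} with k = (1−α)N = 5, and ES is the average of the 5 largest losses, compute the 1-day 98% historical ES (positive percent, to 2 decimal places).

The 5 worst returns sum to -28.41%.
ES = −(-28.41%) / 5 = 5.682% ≈ 5.68%.

5.68%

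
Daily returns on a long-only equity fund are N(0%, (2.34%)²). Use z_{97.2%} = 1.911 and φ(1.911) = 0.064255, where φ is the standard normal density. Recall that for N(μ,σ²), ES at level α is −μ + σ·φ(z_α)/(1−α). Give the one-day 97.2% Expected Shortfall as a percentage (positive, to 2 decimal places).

5.37%

Tail multiplier: φ(z)/(1−α) = 0.064255 / 0.028 = 2.295.
ES = 2.34% × 2.295 = 5.370%.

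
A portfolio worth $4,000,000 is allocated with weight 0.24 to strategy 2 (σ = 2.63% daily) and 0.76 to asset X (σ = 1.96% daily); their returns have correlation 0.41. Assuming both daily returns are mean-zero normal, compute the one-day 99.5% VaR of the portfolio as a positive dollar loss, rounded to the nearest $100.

σ_p² = 0.24²·2.63² + 0.76²·1.96² + 2·0.41·0.24·0.76·2.63·1.96 = 3.3883 (%²).
σ_p = √3.3883 = 1.841%.
At 99.5%, z = 2.576.
VaR = 2.576 × 1.841% = 4.742%; on $4,000,000 that is $189,680.

$189,700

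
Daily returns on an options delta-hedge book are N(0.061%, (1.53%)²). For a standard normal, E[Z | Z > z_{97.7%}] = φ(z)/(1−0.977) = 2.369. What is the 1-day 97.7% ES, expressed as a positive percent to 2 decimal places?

ES = −(0.061%) + 1.53% × 2.369 = 3.564%.

3.56%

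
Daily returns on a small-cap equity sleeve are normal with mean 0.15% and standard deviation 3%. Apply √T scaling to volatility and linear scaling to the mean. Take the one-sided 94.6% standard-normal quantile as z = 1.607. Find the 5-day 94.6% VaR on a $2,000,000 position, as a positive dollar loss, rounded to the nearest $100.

σ_{5d} = 3% × √5 = 6.708%; μ_{5d} = 5 × 0.15% = 0.750%.
VaR = −(0.750%) + 1.607 × 6.708% = 10.030%.
On $2,000,000: 0.10030 × $2,000,000 = $200,600.

$200,600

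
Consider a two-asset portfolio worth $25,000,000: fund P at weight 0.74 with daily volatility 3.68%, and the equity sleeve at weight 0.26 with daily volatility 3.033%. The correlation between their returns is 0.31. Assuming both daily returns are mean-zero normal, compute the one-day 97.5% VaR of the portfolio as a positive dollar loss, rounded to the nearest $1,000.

$1,500,000

σ_p² = 0.74²·3.68² + 0.26²·3.033² + 2·0.31·0.74·0.26·3.68·3.033 = 9.3691 (%²).
σ_p = √9.3691 = 3.061%.
At 97.5%, z = 1.960.
VaR = 1.960 × 3.061% = 6.000%; on $25,000,000 that is $1,500,000.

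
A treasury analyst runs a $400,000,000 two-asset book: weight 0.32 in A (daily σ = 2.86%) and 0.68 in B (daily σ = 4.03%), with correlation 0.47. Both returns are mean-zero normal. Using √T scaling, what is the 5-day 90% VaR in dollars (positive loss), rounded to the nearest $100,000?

$37,500,000

σ_p = √(0.32²·2.86² + 0.68²·4.03² + 2·0.47·0.32·0.68·2.86·4.03) = 3.272%.
σ_{5d} = 3.272% × √5 = 7.316%.
z(90%) = 1.282.
VaR = 1.282 × 7.316% = 9.379%; on $400,000,000 that is $37,516,000.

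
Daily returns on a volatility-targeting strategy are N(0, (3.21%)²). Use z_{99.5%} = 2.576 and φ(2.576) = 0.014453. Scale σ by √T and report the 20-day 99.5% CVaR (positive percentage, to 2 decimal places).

σ_{20d} = 3.21% × √20 = 14.356%.
ES multiplier = φ(z)/(1−α) = 0.014453/0.005 = 2.891.
ES = 14.356% × 2.891 = 41.503%.

41.50%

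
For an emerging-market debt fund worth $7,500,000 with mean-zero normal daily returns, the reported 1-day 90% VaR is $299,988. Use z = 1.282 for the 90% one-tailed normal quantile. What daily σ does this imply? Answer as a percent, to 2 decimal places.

VaR as a fraction: $299,988 / $7,500,000 = 4.000%.
σ = VaR / z = 4.000% / 1.282 = 3.120%.

3.12%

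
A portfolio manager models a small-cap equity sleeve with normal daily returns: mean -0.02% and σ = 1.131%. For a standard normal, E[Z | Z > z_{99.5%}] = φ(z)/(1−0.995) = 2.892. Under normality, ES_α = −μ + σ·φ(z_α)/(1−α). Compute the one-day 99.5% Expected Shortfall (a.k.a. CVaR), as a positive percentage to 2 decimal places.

ES = −(-0.02%) + 1.131% × 2.892 = 3.291%.

3.29%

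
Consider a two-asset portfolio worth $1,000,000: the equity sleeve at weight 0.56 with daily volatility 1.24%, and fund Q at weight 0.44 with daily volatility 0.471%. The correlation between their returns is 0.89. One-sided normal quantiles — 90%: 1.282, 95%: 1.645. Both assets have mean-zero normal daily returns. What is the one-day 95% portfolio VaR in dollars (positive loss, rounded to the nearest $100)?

$14,500

σ_p² = 0.56²·1.24² + 0.44²·0.471² + 2·0.89·0.56·0.44·1.24·0.471 = 0.7813 (%²).
σ_p = √0.7813 = 0.884%.
VaR = 1.645 × 0.884% = 1.454%; on $1,000,000 that is $14,540.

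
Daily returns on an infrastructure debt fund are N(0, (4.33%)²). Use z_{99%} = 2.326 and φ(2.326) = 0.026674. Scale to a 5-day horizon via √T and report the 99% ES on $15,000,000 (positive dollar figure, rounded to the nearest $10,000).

σ_{5d} = 4.33% × √5 = 9.682%.
ES multiplier = φ(z)/(1−α) = 0.026674/0.01 = 2.667.
ES = 9.682% × 2.667 = 25.822%; on $15,000,000: $3,873,300.

$3,870,000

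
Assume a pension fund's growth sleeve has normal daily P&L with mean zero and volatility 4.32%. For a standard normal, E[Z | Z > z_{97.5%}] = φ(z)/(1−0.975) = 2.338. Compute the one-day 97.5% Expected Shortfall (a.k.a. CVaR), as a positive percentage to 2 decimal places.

10.10%

ES = 4.32% × 2.338 = 10.100%.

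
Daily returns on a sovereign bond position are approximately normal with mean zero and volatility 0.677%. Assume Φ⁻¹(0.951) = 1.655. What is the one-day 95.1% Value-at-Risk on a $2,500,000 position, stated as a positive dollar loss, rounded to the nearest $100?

$28,000

VaR = z·σ = 1.655 × 0.677% = 1.120%.
On $2,500,000: 0.01120 × $2,500,000 = $28,000.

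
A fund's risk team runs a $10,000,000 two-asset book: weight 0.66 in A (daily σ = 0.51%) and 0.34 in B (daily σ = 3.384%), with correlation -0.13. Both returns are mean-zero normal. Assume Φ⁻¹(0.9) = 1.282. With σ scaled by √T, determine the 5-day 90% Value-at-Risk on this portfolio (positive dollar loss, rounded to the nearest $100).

$331,400

σ_p = √(0.66²·0.51² + 0.34²·3.384² + 2·-0.13·0.66·0.34·0.51·3.384) = 1.156%.
σ_{5d} = 1.156% × √5 = 2.585%.
VaR = 1.282 × 2.585% = 3.314%; on $10,000,000 that is $331,400.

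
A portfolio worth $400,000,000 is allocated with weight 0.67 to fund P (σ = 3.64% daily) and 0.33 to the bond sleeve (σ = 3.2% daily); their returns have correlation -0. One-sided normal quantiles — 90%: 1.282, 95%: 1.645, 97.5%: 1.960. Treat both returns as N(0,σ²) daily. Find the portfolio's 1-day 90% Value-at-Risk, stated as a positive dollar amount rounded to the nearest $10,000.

σ_p² = 0.67²·3.64² + 0.33²·3.2² + 2·-0·0.67·0.33·3.64·3.2 = 7.0629 (%²).
σ_p = √7.0629 = 2.658%.
VaR = 1.282 × 2.658% = 3.408%; on $400,000,000 that is $13,632,000.

$13,630,000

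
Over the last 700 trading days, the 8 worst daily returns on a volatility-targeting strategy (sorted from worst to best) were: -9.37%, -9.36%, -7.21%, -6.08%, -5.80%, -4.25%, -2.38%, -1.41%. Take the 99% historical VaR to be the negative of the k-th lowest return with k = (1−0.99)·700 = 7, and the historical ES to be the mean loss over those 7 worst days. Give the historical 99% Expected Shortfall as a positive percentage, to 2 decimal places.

6.35%

The 7 worst returns sum to -44.45%.
ES = −(-44.45%) / 7 = 6.35%.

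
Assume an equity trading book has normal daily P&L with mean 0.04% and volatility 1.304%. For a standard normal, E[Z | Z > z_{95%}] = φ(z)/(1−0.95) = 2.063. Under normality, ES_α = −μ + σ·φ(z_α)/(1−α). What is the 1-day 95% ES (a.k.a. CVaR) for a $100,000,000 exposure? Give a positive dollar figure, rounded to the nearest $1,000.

$2,650,000

ES = −(0.04%) + 1.304% × 2.063 = 2.650%.
On $100,000,000: 0.02650 × $100,000,000 = $2,650,000.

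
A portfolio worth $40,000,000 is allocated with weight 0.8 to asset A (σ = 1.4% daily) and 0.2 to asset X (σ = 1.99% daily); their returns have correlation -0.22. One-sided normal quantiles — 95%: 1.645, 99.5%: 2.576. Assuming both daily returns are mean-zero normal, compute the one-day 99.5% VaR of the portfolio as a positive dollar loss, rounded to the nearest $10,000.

$1,140,000

σ_p² = 0.8²·1.4² + 0.2²·1.99² + 2·-0.22·0.8·0.2·1.4·1.99 = 1.2167 (%²).
σ_p = √1.2167 = 1.103%.
VaR = 2.576 × 1.103% = 2.841%; on $40,000,000 that is $1,136,400.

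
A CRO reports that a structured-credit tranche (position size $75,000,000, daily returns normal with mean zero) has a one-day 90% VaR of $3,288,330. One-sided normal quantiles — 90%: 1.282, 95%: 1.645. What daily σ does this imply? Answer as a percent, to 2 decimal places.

VaR as a fraction: $3,288,330 / $75,000,000 = 4.384%.
σ = VaR / z = 4.384% / 1.282 = 3.420%.

3.42%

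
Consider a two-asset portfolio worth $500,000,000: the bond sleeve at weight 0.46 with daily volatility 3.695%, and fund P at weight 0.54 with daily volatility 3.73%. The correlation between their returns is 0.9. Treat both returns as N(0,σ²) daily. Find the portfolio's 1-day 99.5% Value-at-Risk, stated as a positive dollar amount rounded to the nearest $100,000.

$46,600,000

σ_p² = 0.46²·3.695² + 0.54²·3.73² + 2·0.9·0.46·0.54·3.695·3.73 = 13.1083 (%²).
σ_p = √13.1083 = 3.621%.
At 99.5%, z = 2.576.
VaR = 2.576 × 3.621% = 9.328%; on $500,000,000 that is $46,640,000.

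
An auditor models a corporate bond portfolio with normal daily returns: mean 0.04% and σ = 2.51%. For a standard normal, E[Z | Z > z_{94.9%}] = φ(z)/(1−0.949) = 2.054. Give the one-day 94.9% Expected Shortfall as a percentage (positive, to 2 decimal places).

ES = −(0.04%) + 2.51% × 2.054 = 5.116%.

5.12%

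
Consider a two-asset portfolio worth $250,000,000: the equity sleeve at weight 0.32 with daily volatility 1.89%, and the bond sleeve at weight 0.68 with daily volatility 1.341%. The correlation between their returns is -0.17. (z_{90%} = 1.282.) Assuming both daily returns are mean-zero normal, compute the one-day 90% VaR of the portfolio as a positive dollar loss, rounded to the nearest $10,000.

σ_p² = 0.32²·1.89² + 0.68²·1.341² + 2·-0.17·0.32·0.68·1.89·1.341 = 1.0098 (%²).
σ_p = √1.0098 = 1.005%.
VaR = 1.282 × 1.005% = 1.288%; on $250,000,000 that is $3,220,000.

$3,220,000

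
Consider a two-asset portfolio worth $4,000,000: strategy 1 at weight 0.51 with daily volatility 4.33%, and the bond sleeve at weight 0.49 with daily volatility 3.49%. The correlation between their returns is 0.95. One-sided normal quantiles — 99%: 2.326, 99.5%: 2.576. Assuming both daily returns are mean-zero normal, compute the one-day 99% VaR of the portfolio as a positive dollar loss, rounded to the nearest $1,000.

σ_p² = 0.51²·4.33² + 0.49²·3.49² + 2·0.95·0.51·0.49·4.33·3.49 = 14.9762 (%²).
σ_p = √14.9762 = 3.870%.
VaR = 2.326 × 3.870% = 9.002%; on $4,000,000 that is $360,080.

$360,000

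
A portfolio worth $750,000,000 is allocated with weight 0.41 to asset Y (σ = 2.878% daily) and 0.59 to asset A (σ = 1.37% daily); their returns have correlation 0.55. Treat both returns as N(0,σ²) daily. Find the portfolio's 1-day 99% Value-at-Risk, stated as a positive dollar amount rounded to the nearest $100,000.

$30,700,000

σ_p² = 0.41²·2.878² + 0.59²·1.37² + 2·0.55·0.41·0.59·2.878·1.37 = 3.0949 (%²).
σ_p = √3.0949 = 1.759%.
At 99%, z = 2.326.
VaR = 2.326 × 1.759% = 4.091%; on $750,000,000 that is $30,682,500.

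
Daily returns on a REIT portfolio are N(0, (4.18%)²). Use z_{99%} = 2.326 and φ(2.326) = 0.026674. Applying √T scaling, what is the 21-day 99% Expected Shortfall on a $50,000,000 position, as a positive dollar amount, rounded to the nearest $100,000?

σ_{21d} = 4.18% × √21 = 19.155%.
ES multiplier = φ(z)/(1−α) = 0.026674/0.01 = 2.667.
ES = 19.155% × 2.667 = 51.086%; on $50,000,000: $25,543,000.

$25,500,000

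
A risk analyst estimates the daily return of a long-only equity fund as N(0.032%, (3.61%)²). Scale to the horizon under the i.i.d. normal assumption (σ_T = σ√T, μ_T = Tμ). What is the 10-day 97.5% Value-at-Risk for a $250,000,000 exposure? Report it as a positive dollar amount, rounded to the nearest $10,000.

$55,140,000

At 97.5%, z = 1.960.
σ_{10d} = 3.61% × √10 = 11.416%; μ_{10d} = 10 × 0.032% = 0.320%.
VaR = −(0.320%) + 1.960 × 11.416% = 22.055%.
On $250,000,000: 0.22055 × $250,000,000 = $55,137,500.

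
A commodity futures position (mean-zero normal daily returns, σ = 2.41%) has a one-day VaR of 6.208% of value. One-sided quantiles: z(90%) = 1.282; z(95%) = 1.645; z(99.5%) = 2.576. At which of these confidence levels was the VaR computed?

Implied z = VaR/σ = 6.208 / 2.41 = 2.576.
This matches z(99.5%) = 2.576.

99.5%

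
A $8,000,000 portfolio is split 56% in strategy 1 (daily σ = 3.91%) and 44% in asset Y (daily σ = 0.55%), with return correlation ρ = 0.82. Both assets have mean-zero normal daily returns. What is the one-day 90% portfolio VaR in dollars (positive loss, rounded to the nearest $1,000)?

$245,000

σ_p² = 0.56²·3.91² + 0.44²·0.55² + 2·0.82·0.56·0.44·3.91·0.55 = 5.7219 (%²).
σ_p = √5.7219 = 2.392%.
At 90%, z = 1.282.
VaR = 1.282 × 2.392% = 3.067%; on $8,000,000 that is $245,360.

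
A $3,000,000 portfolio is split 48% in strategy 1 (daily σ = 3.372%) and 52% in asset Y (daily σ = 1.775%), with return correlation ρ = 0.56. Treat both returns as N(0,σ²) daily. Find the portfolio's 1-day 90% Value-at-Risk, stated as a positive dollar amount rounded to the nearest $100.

$87,200

σ_p² = 0.48²·3.372² + 0.52²·1.775² + 2·0.56·0.48·0.52·3.372·1.775 = 5.1449 (%²).
σ_p = √5.1449 = 2.268%.
At 90%, z = 1.282.
VaR = 1.282 × 2.268% = 2.908%; on $3,000,000 that is $87,240.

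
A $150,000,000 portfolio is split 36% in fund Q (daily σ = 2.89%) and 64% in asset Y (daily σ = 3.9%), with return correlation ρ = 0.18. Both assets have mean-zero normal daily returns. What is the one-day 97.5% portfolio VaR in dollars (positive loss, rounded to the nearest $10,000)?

σ_p² = 0.36²·2.89² + 0.64²·3.9² + 2·0.18·0.36·0.64·2.89·3.9 = 8.2473 (%²).
σ_p = √8.2473 = 2.872%.
At 97.5%, z = 1.960.
VaR = 1.960 × 2.872% = 5.629%; on $150,000,000 that is $8,443,500.

$8,440,000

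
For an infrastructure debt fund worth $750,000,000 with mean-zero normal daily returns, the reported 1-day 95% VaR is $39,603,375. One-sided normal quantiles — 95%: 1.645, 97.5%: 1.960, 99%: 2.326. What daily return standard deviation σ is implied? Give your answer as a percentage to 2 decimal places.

VaR as a fraction: $39,603,375 / $750,000,000 = 5.280%.
σ = VaR / z = 5.280% / 1.645 = 3.210%.

3.21%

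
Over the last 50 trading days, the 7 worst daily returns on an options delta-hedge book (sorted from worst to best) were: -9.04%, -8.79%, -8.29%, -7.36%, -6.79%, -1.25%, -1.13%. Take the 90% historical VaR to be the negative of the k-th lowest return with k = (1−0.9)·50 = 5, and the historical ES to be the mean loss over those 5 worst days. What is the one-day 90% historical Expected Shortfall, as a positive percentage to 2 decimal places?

The 5 worst returns sum to -40.27%.
ES = −(-40.27%) / 5 = 8.054% ≈ 8.05%.

8.05%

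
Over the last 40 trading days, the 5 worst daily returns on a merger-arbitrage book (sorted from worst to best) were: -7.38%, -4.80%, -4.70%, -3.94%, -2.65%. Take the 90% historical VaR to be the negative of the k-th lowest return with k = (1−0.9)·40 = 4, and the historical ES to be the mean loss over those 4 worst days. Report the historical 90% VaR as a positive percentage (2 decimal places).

3.94%

k = 4; the 4th lowest return is -3.94%, so VaR = 3.94%.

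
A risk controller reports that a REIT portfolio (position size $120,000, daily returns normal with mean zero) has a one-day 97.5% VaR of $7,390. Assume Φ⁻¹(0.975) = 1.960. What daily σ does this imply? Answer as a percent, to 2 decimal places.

VaR as a fraction: $7,390 / $120,000 = 6.158%.
σ = VaR / z = 6.158% / 1.960 = 3.142%.

3.14%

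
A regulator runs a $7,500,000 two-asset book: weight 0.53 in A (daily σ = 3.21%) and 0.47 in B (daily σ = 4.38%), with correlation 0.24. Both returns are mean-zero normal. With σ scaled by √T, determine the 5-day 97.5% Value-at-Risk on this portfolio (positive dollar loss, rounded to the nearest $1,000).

σ_p = √(0.53²·3.21² + 0.47²·4.38² + 2·0.24·0.53·0.47·3.21·4.38) = 2.969%.
σ_{5d} = 2.969% × √5 = 6.639%.
z(97.5%) = 1.960.
VaR = 1.960 × 6.639% = 13.012%; on $7,500,000 that is $975,900.

$976,000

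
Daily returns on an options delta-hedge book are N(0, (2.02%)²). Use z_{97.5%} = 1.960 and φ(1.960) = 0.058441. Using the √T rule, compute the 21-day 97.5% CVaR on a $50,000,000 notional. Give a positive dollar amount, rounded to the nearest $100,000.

$10,800,000

σ_{21d} = 2.02% × √21 = 9.257%.
ES multiplier = φ(z)/(1−α) = 0.058441/0.025 = 2.338.
ES = 9.257% × 2.338 = 21.643%; on $50,000,000: $10,821,500.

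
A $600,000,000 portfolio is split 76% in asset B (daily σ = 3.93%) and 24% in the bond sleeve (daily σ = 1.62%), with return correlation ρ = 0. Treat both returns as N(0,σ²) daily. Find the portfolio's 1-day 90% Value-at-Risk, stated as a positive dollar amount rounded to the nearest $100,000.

$23,200,000

σ_p² = 0.76²·3.93² + 0.24²·1.62² + 2·0·0.76·0.24·3.93·1.62 = 9.0721 (%²).
σ_p = √9.0721 = 3.012%.
At 90%, z = 1.282.
VaR = 1.282 × 3.012% = 3.861%; on $600,000,000 that is $23,166,000.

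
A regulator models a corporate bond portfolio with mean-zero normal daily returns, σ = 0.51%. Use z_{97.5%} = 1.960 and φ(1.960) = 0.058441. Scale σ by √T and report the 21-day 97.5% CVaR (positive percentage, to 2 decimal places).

5.46%

σ_{21d} = 0.51% × √21 = 2.337%.
ES multiplier = φ(z)/(1−α) = 0.058441/0.025 = 2.338.
ES = 2.337% × 2.338 = 5.464%.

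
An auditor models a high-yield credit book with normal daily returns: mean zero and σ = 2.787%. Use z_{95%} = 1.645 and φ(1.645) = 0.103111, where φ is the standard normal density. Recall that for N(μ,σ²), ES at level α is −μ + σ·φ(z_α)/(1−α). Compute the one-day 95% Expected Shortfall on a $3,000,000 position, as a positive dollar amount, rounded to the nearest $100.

$172,400

Tail multiplier: φ(z)/(1−α) = 0.103111 / 0.05 = 2.062.
ES = 2.787% × 2.062 = 5.747%.
On $3,000,000: 0.05747 × $3,000,000 = $172,410.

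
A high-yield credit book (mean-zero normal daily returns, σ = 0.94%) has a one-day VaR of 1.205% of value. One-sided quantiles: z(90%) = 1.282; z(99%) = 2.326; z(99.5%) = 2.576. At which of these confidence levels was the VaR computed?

90%

Implied z = VaR/σ = 1.205 / 0.94 = 1.282.
This matches z(90%) = 1.282.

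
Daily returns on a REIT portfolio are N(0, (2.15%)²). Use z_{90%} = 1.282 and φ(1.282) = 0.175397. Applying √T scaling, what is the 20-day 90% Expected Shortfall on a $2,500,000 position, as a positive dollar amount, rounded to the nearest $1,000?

σ_{20d} = 2.15% × √20 = 9.615%.
ES multiplier = φ(z)/(1−α) = 0.175397/0.1 = 1.754.
ES = 9.615% × 1.754 = 16.865%; on $2,500,000: $421,625.

$422,000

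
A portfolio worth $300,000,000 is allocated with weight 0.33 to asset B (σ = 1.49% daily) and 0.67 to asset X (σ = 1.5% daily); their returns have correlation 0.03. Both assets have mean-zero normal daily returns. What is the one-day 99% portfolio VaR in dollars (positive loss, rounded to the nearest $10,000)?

σ_p² = 0.33²·1.49² + 0.67²·1.5² + 2·0.03·0.33·0.67·1.49·1.5 = 1.2814 (%²).
σ_p = √1.2814 = 1.132%.
At 99%, z = 2.326.
VaR = 2.326 × 1.132% = 2.633%; on $300,000,000 that is $7,899,000.

$7,900,000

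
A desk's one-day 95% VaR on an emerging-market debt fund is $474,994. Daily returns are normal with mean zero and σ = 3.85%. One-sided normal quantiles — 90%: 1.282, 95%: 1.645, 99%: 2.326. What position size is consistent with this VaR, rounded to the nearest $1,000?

VaR as a fraction of value: z·σ = 1.645 × 3.85% = 6.33325%.
Position = $474,994 / 0.0633325 = $7,500,004.

$7,500,000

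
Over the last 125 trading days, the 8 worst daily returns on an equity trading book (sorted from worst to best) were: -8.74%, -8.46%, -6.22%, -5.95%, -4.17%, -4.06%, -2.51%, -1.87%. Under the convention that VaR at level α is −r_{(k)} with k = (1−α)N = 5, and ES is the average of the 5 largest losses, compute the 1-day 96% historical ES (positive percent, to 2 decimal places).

The 5 worst returns sum to -33.54%.
ES = −(-33.54%) / 5 = 6.708% ≈ 6.71%.

6.71%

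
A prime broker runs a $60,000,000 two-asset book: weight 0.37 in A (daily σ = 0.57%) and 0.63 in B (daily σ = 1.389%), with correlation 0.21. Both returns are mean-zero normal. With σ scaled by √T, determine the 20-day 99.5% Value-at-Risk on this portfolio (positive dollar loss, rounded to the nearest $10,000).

σ_p = √(0.37²·0.57² + 0.63²·1.389² + 2·0.21·0.37·0.63·0.57·1.389) = 0.942%.
σ_{20d} = 0.942% × √20 = 4.213%.
z(99.5%) = 2.576.
VaR = 2.576 × 4.213% = 10.853%; on $60,000,000 that is $6,511,800.

$6,510,000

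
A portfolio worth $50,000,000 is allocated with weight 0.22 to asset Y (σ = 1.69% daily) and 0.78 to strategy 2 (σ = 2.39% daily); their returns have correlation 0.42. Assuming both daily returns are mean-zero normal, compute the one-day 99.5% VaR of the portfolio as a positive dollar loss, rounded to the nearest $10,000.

$2,640,000

σ_p² = 0.22²·1.69² + 0.78²·2.39² + 2·0.42·0.22·0.78·1.69·2.39 = 4.1957 (%²).
σ_p = √4.1957 = 2.048%.
At 99.5%, z = 2.576.
VaR = 2.576 × 2.048% = 5.276%; on $50,000,000 that is $2,638,000.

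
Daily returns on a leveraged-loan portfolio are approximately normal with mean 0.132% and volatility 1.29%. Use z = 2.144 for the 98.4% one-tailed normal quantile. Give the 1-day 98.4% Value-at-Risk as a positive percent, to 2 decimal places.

VaR = −μ + z·σ = −(0.132%) + 2.144 × 1.29% = 2.634%.

2.63%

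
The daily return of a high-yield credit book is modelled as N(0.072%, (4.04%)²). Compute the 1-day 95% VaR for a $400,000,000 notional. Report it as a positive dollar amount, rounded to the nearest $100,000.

At 95% one-sided, z = 1.645.
VaR = −μ + z·σ = −(0.072%) + 1.645 × 4.04% = 6.574%.
On $400,000,000: 0.06574 × $400,000,000 = $26,296,000.

$26,300,000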